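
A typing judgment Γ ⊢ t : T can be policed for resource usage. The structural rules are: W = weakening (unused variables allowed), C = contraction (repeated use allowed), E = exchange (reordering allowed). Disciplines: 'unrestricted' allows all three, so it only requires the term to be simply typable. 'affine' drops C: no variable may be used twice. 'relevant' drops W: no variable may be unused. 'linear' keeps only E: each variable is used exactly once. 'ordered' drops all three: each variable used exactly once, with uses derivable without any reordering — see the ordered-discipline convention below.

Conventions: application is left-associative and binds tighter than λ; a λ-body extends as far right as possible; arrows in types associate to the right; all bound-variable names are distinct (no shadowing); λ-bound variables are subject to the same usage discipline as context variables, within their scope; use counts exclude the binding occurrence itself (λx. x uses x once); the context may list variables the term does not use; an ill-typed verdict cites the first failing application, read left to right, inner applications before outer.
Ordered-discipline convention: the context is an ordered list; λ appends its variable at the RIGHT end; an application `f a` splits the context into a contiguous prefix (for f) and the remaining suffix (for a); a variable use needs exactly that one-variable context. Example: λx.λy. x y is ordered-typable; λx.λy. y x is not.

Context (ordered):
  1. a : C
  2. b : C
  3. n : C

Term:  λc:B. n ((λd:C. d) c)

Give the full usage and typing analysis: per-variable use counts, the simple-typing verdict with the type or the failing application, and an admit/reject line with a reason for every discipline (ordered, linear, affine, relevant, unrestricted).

variable uses: a=0; b=0; n=1; c (λ-bound)=1; d (λ-bound)=1
use order (left to right): n, d, c
typing: ill-typed: a function awaiting C gets B
ordered: ✗, not simply typable
linear: ✗, fails simple typing
affine: ✗, a type mismatch blocks all five
relevant: ✗, the type mismatch rejects it
unrestricted: ✗, not simply typable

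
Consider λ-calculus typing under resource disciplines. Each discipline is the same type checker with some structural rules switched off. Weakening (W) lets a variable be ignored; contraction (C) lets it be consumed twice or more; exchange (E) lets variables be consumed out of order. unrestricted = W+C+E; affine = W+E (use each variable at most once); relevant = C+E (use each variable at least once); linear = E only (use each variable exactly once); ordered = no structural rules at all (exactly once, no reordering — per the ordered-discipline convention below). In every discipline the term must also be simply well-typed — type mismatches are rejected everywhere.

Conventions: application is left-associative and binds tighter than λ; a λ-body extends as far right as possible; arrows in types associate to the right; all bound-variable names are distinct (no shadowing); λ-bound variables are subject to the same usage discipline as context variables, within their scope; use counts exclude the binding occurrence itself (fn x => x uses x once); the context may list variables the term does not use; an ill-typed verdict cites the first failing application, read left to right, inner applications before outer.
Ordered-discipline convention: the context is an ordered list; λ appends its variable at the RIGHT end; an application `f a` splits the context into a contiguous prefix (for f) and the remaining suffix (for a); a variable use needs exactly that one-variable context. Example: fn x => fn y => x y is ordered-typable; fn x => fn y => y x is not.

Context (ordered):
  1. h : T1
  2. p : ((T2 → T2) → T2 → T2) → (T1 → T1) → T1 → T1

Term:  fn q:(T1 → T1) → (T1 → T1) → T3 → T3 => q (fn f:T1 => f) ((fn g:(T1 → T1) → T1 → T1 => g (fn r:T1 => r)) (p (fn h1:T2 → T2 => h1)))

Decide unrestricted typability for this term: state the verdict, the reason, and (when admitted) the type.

yes — simply typable at ((T1 → T1) → (T1 → T1) → T3 → T3) → T3 → T3; W, C, E all held; term : ((T1 → T1) → (T1 → T1) → T3 → T3) → T3 → T3
variable uses: h=0, p=1, q [bound]=1, f [bound]=1, g [bound]=1, r [bound]=1, h1 [bound]=1
use order (left to right): q, f, g, r, p, h1
typing: the term checks, with type ((T1 → T1) → (T1 → T1) → T3 → T3) → T3 → T3
per-discipline verdicts: ordered ✗ · linear ✗ · affine ✓ · relevant ✗ · unrestricted ✓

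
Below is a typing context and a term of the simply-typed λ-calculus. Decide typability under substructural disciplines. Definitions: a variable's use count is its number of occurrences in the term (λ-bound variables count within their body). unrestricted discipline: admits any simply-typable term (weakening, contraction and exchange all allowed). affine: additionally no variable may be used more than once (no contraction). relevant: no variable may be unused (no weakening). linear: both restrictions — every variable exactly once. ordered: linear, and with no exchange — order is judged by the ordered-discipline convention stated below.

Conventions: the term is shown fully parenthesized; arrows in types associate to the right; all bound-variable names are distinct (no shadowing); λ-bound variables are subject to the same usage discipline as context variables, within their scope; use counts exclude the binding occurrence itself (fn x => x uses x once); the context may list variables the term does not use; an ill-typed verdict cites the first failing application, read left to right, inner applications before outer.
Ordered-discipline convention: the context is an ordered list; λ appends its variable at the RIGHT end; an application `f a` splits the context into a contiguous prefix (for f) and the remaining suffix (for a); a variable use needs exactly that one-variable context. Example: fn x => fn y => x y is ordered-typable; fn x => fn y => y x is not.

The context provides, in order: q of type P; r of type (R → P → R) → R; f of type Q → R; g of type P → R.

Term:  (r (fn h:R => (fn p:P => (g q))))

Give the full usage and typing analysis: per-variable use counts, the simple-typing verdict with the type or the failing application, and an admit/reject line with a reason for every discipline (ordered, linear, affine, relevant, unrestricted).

variable uses: q ×1, r ×1, f ×0, g ×1, h [bound] ×0, p [bound] ×0
uses in reading order: r, g, q
typing: well-typed at R
ordered ✗ (unused: f, h, p — weakening required)
linear ✗ (unused: f, h, p — weakening required)
affine ✓ (at most one use each (q, r, f, g, h, p))
relevant ✗ (unused: f, h, p — weakening required)
unrestricted ✓ (typability at R is all that's needed)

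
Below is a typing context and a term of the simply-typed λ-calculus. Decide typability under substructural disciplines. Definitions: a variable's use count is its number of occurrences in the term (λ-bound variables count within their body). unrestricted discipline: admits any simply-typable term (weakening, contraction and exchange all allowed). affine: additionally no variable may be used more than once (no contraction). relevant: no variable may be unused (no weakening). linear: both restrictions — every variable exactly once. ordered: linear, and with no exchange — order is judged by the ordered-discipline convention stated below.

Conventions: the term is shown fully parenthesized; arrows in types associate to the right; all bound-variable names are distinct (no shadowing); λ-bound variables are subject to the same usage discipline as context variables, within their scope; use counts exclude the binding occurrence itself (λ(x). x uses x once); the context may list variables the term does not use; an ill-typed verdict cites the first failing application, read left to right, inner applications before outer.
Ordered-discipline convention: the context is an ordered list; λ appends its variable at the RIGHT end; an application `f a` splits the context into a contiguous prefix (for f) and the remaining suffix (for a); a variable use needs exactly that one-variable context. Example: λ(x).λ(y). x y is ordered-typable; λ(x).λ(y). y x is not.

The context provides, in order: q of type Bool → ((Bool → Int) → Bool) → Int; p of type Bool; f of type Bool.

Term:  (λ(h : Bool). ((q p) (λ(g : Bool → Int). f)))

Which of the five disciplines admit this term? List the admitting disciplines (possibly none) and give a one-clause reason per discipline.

admitting disciplines: affine, unrestricted
usage: q=1, p=1, f=1, h (λ-bound)=0, g (λ-bound)=0
order of uses: q, p, f
typing: the term checks, with type Bool → Int
ordered: ✗, unused: h, g — weakening required
linear: ✗, unused: h, g — weakening required
affine: ✓, no duplicate uses among q, p, f, h, g
relevant: ✗, unused: h, g — weakening required
unrestricted: ✓, type-checks (Bool → Int) and nothing is barred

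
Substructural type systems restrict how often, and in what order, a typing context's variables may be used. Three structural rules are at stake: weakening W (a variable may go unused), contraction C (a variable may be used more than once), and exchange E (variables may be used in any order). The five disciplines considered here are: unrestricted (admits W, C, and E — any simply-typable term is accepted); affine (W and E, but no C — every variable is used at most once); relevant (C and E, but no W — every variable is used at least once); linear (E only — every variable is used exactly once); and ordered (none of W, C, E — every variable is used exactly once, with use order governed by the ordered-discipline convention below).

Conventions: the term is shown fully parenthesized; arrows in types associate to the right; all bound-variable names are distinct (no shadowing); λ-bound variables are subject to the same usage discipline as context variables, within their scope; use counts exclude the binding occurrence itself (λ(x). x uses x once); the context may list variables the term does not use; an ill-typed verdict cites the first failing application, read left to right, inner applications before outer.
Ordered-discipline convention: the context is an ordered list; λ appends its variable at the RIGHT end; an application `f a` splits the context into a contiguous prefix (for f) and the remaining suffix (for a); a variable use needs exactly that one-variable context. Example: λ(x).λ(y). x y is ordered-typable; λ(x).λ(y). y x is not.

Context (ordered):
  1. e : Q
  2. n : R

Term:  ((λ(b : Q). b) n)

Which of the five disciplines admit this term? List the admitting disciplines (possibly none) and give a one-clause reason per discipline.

admitting disciplines: none
use counts: e ×0, n ×1, b (bound) ×1
uses in reading order: b, n
typing: ill-typed: a function awaiting Q gets R
ordered ✗ (a type mismatch blocks all five)
linear ✗ (the type mismatch rejects it)
affine ✗ (not simply typable)
relevant ✗ (fails simple typing)
unrestricted ✗ (a type mismatch blocks all five)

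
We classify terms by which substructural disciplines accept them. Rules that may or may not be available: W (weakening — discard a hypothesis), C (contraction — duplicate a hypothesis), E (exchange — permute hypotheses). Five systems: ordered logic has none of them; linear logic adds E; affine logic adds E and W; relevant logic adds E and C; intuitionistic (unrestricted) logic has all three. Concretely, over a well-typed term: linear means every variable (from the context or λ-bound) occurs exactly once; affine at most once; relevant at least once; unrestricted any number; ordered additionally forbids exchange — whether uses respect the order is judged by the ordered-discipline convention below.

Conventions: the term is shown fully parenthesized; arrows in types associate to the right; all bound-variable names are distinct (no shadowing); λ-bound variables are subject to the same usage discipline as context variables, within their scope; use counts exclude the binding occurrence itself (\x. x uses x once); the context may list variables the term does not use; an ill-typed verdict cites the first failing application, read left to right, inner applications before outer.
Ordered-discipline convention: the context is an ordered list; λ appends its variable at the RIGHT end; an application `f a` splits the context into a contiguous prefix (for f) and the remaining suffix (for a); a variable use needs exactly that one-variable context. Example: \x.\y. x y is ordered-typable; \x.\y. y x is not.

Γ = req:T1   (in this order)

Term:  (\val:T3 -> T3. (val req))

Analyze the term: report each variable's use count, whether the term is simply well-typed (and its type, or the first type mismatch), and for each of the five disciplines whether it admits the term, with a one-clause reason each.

use counts: req: 1; val (λ-bound): 1
order of uses: val, req
typing: ill-typed: an argument T1 mismatches the expected T3
ordered: ✗ — a type mismatch blocks all five
linear: ✗ — the type mismatch rejects it
affine: ✗ — not simply typable
relevant: ✗ — fails simple typing
unrestricted: ✗ — a type mismatch blocks all five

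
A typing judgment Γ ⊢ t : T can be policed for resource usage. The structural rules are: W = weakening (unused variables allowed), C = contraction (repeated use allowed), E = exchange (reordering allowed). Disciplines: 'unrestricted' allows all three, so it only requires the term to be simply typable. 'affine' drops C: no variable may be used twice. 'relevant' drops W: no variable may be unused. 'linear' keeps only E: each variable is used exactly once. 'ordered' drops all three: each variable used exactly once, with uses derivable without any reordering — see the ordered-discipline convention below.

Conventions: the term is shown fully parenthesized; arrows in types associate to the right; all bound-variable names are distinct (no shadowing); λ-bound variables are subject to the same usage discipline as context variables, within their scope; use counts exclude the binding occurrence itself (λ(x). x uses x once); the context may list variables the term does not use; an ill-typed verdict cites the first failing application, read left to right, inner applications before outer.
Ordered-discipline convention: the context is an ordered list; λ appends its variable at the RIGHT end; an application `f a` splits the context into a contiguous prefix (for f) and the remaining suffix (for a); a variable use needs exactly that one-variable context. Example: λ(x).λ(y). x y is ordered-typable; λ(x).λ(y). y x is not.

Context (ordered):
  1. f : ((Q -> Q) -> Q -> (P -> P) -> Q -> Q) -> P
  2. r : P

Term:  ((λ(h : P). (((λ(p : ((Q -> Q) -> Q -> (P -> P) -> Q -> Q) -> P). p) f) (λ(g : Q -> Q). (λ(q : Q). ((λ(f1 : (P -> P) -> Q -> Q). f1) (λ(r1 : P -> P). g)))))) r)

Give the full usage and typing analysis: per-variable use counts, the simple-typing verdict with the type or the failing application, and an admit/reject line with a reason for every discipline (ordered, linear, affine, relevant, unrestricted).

usage: f=1; r=1; h (λ-bound)=0; p (λ-bound)=1; g (λ-bound)=1; q (λ-bound)=0; f1 (λ-bound)=1; r1 (λ-bound)=0
use order (left to right): p, f, f1, g, r
typing: the term checks, with type P
ordered: ✗ — h, q, r1 left unused
linear: ✗ — h, q, r1 left unused
affine: ✓ — f, r, h, p, g, q, f1, r1: no repeats, contraction unneeded
relevant: ✗ — h, q, r1 left unused
unrestricted: ✓ — type-checks (P) and nothing is barred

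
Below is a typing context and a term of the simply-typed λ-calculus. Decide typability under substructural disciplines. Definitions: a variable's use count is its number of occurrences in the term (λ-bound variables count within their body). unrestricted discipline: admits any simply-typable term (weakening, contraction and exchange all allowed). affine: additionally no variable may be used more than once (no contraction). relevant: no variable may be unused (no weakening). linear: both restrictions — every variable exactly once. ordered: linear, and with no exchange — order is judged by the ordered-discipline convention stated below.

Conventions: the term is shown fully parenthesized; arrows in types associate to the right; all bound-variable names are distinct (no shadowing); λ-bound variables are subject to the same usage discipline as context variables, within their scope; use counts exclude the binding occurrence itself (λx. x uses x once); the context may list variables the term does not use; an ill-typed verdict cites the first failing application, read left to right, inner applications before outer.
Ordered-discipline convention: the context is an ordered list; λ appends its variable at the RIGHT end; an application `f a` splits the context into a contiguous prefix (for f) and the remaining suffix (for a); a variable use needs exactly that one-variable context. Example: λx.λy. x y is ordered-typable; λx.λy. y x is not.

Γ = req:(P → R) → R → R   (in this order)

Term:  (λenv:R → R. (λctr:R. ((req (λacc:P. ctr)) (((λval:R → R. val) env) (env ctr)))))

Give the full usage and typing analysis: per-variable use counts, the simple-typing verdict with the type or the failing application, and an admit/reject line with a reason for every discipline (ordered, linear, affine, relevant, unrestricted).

counts: req: 1, env (bound): 2, ctr (bound): 2, acc (bound): 0, val (bound): 1
left-to-right use order: req, ctr, val, env, env, ctr
typing: the term checks, with type (R → R) → R → R
ordered ✗ (needs contraction — env ×2, ctr ×2; unused: acc — weakening required)
linear ✗ (needs contraction — env ×2, ctr ×2; unused: acc — weakening required)
affine ✗ (needs contraction — env ×2, ctr ×2)
relevant ✗ (unused: acc — weakening required)
unrestricted ✓ (type-checks ((R → R) → R → R) and nothing is barred)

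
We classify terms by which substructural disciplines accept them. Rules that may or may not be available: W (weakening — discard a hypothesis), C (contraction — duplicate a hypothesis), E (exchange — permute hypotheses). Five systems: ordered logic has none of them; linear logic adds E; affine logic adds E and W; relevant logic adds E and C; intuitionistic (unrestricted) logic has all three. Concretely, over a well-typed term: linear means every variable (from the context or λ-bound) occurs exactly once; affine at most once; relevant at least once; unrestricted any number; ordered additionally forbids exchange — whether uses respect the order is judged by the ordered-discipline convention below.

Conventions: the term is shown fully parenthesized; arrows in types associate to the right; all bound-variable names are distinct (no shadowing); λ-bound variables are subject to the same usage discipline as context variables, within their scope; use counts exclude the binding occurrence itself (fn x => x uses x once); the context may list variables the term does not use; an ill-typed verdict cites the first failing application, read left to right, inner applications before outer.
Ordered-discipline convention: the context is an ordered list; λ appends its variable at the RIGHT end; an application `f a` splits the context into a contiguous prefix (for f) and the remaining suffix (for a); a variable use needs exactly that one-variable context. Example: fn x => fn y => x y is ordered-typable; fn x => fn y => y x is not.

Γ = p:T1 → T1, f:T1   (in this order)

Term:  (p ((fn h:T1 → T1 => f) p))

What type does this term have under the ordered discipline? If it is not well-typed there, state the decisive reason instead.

not well-typed under ordered — repeated use of p ×2; unused: h — weakening required
usage: p: 2, f: 1, h (bound): 0
order of uses: p, f, p
typing: the term checks, with type T1
all disciplines: ordered ✗; linear ✗; affine ✗; relevant ✗; unrestricted ✓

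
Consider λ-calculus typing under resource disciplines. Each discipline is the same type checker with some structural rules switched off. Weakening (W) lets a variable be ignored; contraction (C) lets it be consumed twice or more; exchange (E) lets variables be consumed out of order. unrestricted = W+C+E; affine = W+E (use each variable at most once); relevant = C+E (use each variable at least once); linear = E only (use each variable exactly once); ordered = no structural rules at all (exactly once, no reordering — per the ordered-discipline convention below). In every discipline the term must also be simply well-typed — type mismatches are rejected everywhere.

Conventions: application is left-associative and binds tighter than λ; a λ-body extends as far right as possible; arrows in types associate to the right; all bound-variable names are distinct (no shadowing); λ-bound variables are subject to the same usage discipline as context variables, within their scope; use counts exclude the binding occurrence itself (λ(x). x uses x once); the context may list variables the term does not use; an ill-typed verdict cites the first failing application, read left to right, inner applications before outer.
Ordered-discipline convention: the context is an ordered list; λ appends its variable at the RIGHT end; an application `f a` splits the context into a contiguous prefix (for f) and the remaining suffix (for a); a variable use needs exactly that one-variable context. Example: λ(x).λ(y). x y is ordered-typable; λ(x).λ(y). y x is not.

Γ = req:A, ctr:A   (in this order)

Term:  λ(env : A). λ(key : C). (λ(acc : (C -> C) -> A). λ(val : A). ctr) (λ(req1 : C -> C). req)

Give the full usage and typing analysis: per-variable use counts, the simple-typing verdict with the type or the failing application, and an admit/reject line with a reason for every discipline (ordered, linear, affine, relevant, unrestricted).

variable uses: req: 1×; ctr: 1×; env (bound): 0×; key (bound): 0×; acc (bound): 0×; val (bound): 0×; req1 (bound): 0×
use order (left to right): ctr, req
typing: well-typed at A -> C -> A -> A
ordered: ✗ — env, key, acc, val, req1 never used (weakening)
linear: ✗ — env, key, acc, val, req1 never used (weakening)
affine: ✓ — none of req, ctr, env, key, acc, val, req1 used more than once
relevant: ✗ — env, key, acc, val, req1 never used (weakening)
unrestricted: ✓ — well-typed at A -> C -> A -> A; no restrictions here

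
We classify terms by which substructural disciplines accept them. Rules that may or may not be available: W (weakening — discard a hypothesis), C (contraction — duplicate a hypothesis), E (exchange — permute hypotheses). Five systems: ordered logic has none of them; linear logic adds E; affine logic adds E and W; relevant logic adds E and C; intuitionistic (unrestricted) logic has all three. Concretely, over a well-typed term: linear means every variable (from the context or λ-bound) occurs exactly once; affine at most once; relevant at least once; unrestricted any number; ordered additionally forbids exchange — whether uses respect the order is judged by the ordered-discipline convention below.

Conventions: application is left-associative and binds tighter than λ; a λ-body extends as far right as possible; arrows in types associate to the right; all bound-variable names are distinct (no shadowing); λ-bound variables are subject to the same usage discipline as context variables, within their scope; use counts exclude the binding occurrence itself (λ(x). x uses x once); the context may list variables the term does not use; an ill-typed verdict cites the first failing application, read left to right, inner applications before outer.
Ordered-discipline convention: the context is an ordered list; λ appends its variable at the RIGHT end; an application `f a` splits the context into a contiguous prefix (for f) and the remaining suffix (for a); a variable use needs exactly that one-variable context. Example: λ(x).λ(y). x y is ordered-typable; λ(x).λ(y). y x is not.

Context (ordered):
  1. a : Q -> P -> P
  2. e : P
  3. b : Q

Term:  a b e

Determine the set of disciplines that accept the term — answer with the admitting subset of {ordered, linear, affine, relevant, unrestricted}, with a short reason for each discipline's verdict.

admitted in: linear, affine, relevant, unrestricted
variable uses: a=1, e=1, b=1
order of uses: a, b, e
typing: ✓ — P
ordered ✗ (no contiguous prefix/suffix split fits a, b, e)
linear ✓ (a, e, b: one use apiece)
affine ✓ (a, e, b: no repeats, contraction unneeded)
relevant ✓ (none of a, e, b goes unused)
unrestricted ✓ (typability at P is all that's needed)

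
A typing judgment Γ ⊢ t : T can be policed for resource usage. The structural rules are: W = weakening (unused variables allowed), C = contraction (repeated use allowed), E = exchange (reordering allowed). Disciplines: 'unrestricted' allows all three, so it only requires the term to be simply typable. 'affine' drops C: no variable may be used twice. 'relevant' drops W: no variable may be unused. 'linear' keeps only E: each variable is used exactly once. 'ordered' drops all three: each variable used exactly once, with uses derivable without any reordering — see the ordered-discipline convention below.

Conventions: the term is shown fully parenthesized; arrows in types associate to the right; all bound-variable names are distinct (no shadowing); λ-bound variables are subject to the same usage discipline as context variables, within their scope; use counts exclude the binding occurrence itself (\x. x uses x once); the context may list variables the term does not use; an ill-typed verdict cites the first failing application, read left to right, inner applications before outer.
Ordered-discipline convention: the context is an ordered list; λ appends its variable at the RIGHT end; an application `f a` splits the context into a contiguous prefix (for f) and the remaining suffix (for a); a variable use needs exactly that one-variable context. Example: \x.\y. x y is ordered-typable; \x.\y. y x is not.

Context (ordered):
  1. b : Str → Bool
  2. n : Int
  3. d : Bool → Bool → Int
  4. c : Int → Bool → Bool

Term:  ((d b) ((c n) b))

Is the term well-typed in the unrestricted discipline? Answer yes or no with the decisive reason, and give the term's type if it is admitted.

no — not simply typable
use counts: b: 2×; n: 1×; d: 1×; c: 1×
use order (left to right): d, b, c, n, b
typing: ill-typed: a function awaiting Bool gets Str → Bool
summary: ordered ✗ | linear ✗ | affine ✗ | relevant ✗ | unrestricted ✗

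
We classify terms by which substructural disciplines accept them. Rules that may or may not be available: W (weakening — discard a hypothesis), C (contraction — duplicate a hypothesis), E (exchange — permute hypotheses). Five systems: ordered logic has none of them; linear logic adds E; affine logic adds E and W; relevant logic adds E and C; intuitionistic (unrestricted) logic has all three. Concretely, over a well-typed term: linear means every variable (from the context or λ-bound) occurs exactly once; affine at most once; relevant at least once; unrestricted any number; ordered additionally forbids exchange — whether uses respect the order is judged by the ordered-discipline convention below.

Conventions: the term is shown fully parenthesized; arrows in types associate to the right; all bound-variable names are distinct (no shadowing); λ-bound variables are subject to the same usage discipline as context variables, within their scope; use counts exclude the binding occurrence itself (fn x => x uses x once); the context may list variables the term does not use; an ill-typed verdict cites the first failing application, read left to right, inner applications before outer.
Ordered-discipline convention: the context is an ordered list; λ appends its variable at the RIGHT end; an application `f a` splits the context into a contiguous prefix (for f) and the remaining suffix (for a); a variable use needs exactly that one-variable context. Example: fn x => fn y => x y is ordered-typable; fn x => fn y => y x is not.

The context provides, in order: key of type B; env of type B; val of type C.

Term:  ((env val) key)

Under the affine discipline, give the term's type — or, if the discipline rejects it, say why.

not well-typed under affine — not simply typable
use counts: key: 1, env: 1, val: 1
order of uses: env, val, key
typing: ill-typed: non-arrow in function slot: B
per-discipline verdicts: ordered ✗ | linear ✗ | affine ✗ | relevant ✗ | unrestricted ✗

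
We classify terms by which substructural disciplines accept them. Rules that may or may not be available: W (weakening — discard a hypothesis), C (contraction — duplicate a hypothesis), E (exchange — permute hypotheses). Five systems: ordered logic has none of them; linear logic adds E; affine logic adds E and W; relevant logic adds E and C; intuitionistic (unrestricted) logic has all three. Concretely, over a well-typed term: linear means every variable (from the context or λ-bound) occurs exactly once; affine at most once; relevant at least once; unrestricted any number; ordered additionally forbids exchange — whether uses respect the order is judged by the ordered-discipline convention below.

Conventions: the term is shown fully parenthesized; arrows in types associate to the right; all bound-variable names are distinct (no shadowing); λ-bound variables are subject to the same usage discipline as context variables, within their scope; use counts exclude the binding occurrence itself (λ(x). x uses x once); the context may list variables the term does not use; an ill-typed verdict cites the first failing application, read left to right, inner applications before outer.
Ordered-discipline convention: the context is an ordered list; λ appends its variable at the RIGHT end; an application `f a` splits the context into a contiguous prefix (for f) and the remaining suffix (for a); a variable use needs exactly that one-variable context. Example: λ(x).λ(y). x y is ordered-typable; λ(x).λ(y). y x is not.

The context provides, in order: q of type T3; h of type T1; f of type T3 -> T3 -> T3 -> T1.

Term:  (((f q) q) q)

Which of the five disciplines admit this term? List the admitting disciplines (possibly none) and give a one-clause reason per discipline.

admitted in: unrestricted
use counts: q: 3×, h: 0×, f: 1×
order of uses: f, q, q, q
typing: well-typed at T1
ordered: ✗ — needs contraction — q ×3; h never used (weakening)
linear: ✗ — needs contraction — q ×3; h never used (weakening)
affine: ✗ — needs contraction — q ×3
relevant: ✗ — h never used (weakening)
unrestricted: ✓ — typability at T1 is all that's needed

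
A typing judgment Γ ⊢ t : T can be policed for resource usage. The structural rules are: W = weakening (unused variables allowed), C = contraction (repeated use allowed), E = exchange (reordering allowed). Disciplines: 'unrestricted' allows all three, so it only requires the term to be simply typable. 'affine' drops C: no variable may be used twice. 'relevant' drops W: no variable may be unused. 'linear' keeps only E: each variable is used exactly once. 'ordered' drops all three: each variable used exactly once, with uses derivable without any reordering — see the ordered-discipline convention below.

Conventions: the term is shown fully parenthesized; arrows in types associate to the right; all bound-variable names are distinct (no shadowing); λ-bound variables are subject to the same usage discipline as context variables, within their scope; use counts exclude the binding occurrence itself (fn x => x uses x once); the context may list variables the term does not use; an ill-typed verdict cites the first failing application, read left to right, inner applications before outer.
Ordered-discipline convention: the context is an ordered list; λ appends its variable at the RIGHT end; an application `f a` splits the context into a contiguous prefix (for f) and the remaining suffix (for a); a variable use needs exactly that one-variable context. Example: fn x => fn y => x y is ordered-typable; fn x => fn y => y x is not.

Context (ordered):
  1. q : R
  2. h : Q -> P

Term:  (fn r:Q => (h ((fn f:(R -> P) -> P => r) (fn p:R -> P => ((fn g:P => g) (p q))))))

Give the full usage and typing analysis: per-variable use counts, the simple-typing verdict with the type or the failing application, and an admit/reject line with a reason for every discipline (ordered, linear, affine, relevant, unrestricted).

usage: q=1, h=1, r (λ-bound)=1, f (λ-bound)=0, p (λ-bound)=1, g (λ-bound)=1
left-to-right use order: h, r, g, p, q
typing: well-typed — term : Q -> P
ordered ✗ (f left unused)
linear ✗ (f left unused)
affine ✓ (no duplicate uses among q, h, r, f, p, g)
relevant ✗ (f left unused)
unrestricted ✓ (well-typed at Q -> P; no restrictions here)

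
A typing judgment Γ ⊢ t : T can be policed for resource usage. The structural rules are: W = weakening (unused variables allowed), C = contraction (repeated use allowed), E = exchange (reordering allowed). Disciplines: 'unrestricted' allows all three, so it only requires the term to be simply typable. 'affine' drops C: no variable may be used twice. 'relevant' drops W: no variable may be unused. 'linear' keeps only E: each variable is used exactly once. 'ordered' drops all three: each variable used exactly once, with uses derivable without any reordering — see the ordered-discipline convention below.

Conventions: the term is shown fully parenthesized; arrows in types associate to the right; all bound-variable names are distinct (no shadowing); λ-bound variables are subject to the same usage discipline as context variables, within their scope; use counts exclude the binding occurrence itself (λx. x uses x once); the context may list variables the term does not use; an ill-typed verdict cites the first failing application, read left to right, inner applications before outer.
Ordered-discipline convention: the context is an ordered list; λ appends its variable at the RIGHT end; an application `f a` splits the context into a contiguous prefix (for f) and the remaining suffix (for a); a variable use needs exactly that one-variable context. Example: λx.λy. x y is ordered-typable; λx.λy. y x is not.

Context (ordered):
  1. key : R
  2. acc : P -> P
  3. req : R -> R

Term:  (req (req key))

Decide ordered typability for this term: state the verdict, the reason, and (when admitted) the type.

no — req ×2 used more than once (contraction); unused: acc — weakening required
counts: key: 1×, acc: 0×, req: 2×
uses in reading order: req, req, key
typing: the term checks, with type R
summary: ordered ✗; linear ✗; affine ✗; relevant ✗; unrestricted ✓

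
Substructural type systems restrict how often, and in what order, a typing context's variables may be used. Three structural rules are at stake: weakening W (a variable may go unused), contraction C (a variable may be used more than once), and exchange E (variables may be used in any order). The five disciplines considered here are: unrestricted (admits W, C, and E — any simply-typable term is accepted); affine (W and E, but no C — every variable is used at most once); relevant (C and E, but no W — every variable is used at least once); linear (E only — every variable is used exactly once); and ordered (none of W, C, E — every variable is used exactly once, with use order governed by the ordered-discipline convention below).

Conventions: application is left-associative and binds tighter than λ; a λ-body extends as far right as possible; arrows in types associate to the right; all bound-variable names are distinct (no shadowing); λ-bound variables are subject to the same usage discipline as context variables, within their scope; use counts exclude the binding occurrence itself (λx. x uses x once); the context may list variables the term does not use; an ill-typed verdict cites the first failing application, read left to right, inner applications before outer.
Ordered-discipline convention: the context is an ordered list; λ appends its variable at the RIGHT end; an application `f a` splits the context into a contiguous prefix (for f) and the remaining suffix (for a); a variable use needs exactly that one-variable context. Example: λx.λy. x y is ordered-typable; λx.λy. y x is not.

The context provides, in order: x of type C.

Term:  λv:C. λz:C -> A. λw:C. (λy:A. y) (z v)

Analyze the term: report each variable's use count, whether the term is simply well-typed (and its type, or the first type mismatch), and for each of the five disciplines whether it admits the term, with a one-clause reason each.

usage: x=0, v (bound)=1, z (bound)=1, w (bound)=0, y (bound)=1
left-to-right use order: y, z, v
typing: well-typed at C -> (C -> A) -> C -> A
ordered: ✗ — x, w never used (weakening)
linear: ✗ — x, w never used (weakening)
affine: ✓ — none of x, v, z, w, y used more than once
relevant: ✗ — x, w never used (weakening)
unrestricted: ✓ — typability at C -> (C -> A) -> C -> A is all that's needed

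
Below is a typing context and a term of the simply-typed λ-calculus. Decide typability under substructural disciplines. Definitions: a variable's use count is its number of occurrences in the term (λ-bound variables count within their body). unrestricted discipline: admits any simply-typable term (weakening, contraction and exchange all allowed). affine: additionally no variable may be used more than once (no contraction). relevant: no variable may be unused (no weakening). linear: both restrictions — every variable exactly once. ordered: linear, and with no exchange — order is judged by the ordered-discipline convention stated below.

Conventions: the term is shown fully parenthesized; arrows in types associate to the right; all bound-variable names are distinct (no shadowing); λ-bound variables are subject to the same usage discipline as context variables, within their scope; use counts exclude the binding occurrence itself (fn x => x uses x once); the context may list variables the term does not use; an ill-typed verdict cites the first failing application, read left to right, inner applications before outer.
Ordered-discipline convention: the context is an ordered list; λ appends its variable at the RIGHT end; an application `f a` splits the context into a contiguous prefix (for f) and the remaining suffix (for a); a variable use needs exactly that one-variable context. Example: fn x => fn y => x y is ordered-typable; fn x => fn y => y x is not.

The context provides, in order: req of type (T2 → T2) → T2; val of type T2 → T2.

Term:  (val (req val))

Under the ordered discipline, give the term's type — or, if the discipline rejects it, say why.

not well-typed under ordered — val ×2 used more than once (contraction)
use counts: req: 1×, val: 2×
order of uses: val, req, val
typing: ✓ — T2
across the five disciplines: ordered ✗ | linear ✗ | affine ✗ | relevant ✓ | unrestricted ✓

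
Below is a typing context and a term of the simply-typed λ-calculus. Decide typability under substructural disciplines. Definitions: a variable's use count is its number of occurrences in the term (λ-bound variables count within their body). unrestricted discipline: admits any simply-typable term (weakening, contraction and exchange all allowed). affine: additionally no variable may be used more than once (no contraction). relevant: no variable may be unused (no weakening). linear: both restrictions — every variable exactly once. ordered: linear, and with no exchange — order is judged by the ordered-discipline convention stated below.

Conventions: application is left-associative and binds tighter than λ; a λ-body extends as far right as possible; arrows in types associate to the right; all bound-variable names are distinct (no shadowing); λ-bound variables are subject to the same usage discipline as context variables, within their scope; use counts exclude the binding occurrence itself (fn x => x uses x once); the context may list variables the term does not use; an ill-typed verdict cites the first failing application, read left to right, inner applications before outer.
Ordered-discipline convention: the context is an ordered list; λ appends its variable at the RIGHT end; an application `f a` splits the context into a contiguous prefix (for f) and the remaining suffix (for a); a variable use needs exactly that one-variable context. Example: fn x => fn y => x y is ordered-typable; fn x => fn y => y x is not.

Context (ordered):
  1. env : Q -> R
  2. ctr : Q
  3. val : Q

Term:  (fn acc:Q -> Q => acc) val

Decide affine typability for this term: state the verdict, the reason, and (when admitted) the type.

no — a type mismatch blocks all five
usage: env: 0×, ctr: 0×, val: 1×, acc (λ-bound): 1×
uses in reading order: acc, val
typing: ill-typed: argument of type Q where Q -> Q is required
per-discipline verdicts: ordered ✗ | linear ✗ | affine ✗ | relevant ✗ | unrestricted ✗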